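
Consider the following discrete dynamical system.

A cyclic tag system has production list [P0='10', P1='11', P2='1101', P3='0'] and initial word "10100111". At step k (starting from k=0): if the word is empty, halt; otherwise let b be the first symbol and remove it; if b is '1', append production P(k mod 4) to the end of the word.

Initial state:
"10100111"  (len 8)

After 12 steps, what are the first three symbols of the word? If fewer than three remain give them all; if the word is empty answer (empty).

t=0: "10100111"  (len 8)
t=1: "010011110"  (len 9)
t=2: "10011110"  (len 8)
t=3: "00111101101"  (len 11)
t=4: "0111101101"  (len 10)
t=5: "111101101"  (len 9)
t=6: "1110110111"  (len 10)
t=7: "1101101111101"  (len 13)
t=8: "1011011111010"  (len 13)
t=9: "01101111101010"  (len 14)
t=10: "1101111101010"  (len 13)
t=11: "1011111010101101"  (len 16)
t=12: "0111110101011010"  (len 16)

011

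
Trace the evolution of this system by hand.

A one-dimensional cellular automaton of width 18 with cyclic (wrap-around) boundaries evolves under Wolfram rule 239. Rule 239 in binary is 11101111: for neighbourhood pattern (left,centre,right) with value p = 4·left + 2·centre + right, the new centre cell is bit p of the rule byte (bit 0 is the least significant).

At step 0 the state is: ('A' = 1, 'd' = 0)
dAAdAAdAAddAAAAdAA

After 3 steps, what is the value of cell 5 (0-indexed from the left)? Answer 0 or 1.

1

[0] dAAdAAdAAddAAAAdAA
[1] AAAAAAAAAdAAAAAAAA
[2] AAAAAAAAAAAAAAAAAA
[3] AAAAAAAAAAAAAAAAAA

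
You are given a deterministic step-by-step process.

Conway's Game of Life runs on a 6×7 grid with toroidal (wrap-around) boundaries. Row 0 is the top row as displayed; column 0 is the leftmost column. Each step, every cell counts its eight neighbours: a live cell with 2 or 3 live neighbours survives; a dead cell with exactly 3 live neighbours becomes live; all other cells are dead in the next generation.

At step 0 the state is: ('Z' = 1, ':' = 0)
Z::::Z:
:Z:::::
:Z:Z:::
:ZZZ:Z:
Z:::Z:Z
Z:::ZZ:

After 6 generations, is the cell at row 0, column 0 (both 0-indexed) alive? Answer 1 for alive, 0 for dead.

1

step 0: Z::::Z:
:Z:::::
:Z:Z:::
:ZZZ:Z:
Z:::Z:Z
Z:::ZZ:
step 1: ZZ::ZZ:
ZZZ::::
ZZ:ZZ::
:Z:Z:ZZ
Z:Z::::
ZZ::Z::
step 2: :::ZZZ:
:::::Z:
:::ZZZ:
:::Z:ZZ
::ZZZZ:
::ZZZZ:
step 3: ::Z:::Z
::::::Z
:::Z:::
::::::Z
:::::::
::::::Z
step 4: Z::::ZZ
:::::::
:::::::
:::::::
:::::::
:::::::
step 5: ::::::Z
::::::Z
:::::::
:::::::
:::::::
::::::Z
step 6: Z::::ZZ
:::::::
:::::::
:::::::
:::::::
:::::::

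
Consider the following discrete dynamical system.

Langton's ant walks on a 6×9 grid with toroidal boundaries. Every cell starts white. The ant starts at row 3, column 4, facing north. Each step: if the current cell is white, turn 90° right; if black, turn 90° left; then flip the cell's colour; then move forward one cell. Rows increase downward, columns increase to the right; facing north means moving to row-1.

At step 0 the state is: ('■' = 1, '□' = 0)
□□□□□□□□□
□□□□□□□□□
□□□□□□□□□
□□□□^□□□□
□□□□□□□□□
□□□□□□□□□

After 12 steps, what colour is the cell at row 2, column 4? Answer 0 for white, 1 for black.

1

0) □□□□□□□□□
□□□□□□□□□
□□□□□□□□□
□□□□^□□□□
□□□□□□□□□
□□□□□□□□□
1) □□□□□□□□□
□□□□□□□□□
□□□□□□□□□
□□□□■>□□□
□□□□□□□□□
□□□□□□□□□
2) □□□□□□□□□
□□□□□□□□□
□□□□□□□□□
□□□□■■□□□
□□□□□v□□□
□□□□□□□□□
3) □□□□□□□□□
□□□□□□□□□
□□□□□□□□□
□□□□■■□□□
□□□□<■□□□
□□□□□□□□□
4) □□□□□□□□□
□□□□□□□□□
□□□□□□□□□
□□□□^■□□□
□□□□■■□□□
□□□□□□□□□
5) □□□□□□□□□
□□□□□□□□□
□□□□□□□□□
□□□<□■□□□
□□□□■■□□□
□□□□□□□□□
6) □□□□□□□□□
□□□□□□□□□
□□□^□□□□□
□□□■□■□□□
□□□□■■□□□
□□□□□□□□□
7) □□□□□□□□□
□□□□□□□□□
□□□■>□□□□
□□□■□■□□□
□□□□■■□□□
□□□□□□□□□
8) □□□□□□□□□
□□□□□□□□□
□□□■■□□□□
□□□■v■□□□
□□□□■■□□□
□□□□□□□□□
9) □□□□□□□□□
□□□□□□□□□
□□□■■□□□□
□□□<■■□□□
□□□□■■□□□
□□□□□□□□□
10) □□□□□□□□□
□□□□□□□□□
□□□■■□□□□
□□□□■■□□□
□□□v■■□□□
□□□□□□□□□
11) □□□□□□□□□
□□□□□□□□□
□□□■■□□□□
□□□□■■□□□
□□<■■■□□□
□□□□□□□□□
12) □□□□□□□□□
□□□□□□□□□
□□□■■□□□□
□□^□■■□□□
□□■■■■□□□
□□□□□□□□□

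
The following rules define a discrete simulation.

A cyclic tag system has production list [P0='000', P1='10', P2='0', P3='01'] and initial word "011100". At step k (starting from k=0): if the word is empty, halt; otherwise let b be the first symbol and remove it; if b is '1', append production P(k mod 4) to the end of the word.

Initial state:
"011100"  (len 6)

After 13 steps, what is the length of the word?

k=0  "011100"  (len 6)
k=1  "11100"  (len 5)
k=2  "110010"  (len 6)
k=3  "100100"  (len 6)
k=4  "0010001"  (len 7)
k=5  "010001"  (len 6)
k=6  "10001"  (len 5)
k=7  "00010"  (len 5)
k=8  "0010"  (len 4)
k=9  "010"  (len 3)
k=10  "10"  (len 2)
k=11  "00"  (len 2)
k=12  "0"  (len 1)
k=13  (halted — word empty)

0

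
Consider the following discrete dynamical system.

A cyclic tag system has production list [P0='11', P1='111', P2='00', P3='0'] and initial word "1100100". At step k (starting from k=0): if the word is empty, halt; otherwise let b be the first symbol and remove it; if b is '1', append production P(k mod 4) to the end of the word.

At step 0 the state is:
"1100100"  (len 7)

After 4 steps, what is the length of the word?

[0] "1100100"  (len 7)
[1] "10010011"  (len 8)
[2] "0010011111"  (len 10)
[3] "010011111"  (len 9)
[4] "10011111"  (len 8)

8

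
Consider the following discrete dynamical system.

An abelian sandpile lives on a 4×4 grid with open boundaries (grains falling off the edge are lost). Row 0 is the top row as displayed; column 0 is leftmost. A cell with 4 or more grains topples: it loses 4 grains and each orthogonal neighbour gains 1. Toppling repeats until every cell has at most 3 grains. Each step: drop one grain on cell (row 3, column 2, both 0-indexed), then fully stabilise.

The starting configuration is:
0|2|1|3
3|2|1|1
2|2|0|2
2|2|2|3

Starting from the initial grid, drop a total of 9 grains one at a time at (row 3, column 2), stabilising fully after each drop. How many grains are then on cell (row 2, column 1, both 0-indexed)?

3

t=0: 0|2|1|3
3|2|1|1
2|2|0|2
2|2|2|3
t=1: 0|2|1|3
3|2|1|1
2|2|0|2
2|2|3|3
t=2: 0|2|1|3
3|2|1|1
2|2|1|3
2|3|1|0
t=3: 0|2|1|3
3|2|1|1
2|2|1|3
2|3|2|0
t=4: 0|2|1|3
3|2|1|1
2|2|1|3
2|3|3|0
t=5: 0|2|1|3
3|2|1|1
2|3|2|3
3|0|1|1
t=6: 0|2|1|3
3|2|1|1
2|3|2|3
3|0|2|1
t=7: 0|2|1|3
3|2|1|1
2|3|2|3
3|0|3|1
t=8: 0|2|1|3
3|2|1|1
2|3|3|3
3|1|0|2
t=9: 0|2|1|3
3|2|1|1
2|3|3|3
3|1|1|2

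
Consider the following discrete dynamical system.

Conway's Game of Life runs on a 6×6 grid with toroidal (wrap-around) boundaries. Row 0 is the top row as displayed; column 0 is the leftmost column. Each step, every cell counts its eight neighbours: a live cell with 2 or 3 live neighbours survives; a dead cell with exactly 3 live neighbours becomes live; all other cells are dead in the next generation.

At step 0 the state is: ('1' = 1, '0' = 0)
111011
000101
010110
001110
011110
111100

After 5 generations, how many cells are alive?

step 0: 111011
000101
010110
001110
011110
111100
step 1: 000000
000000
000001
000001
100001
000000
step 2: 000000
000000
000000
000011
100001
000000
step 3: 000000
000000
000000
100011
100011
000000
step 4: 000000
000000
000001
100010
100010
000001
step 5: 000000
000000
000001
100010
100010
000001

6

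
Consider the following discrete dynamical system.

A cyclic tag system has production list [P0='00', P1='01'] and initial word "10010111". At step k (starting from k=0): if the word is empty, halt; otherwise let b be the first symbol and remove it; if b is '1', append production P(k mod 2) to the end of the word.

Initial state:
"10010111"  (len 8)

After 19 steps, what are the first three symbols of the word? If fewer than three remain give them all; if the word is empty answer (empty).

101

0) "10010111"  (len 8)
1) "001011100"  (len 9)
2) "01011100"  (len 8)
3) "1011100"  (len 7)
4) "01110001"  (len 8)
5) "1110001"  (len 7)
6) "11000101"  (len 8)
7) "100010100"  (len 9)
8) "0001010001"  (len 10)
9) "001010001"  (len 9)
10) "01010001"  (len 8)
11) "1010001"  (len 7)
12) "01000101"  (len 8)
13) "1000101"  (len 7)
14) "00010101"  (len 8)
15) "0010101"  (len 7)
16) "010101"  (len 6)
17) "10101"  (len 5)
18) "010101"  (len 6)
19) "10101"  (len 5)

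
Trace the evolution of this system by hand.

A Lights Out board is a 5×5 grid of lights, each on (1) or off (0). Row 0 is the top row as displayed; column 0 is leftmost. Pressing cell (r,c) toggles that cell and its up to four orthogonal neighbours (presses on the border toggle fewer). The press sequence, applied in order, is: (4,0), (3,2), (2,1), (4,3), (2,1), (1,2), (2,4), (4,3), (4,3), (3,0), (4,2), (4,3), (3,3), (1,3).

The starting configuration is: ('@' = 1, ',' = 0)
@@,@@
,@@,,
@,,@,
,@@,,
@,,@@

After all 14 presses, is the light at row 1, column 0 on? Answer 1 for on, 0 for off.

[0] @@,@@
,@@,,
@,,@,
,@@,,
@,,@@
[1] @@,@@
,@@,,
@,,@,
@@@,,
,@,@@
[2] @@,@@
,@@,,
@,@@,
@,,@,
,@@@@
[3] @@,@@
,,@,,
,@,@,
@@,@,
,@@@@
[4] @@,@@
,,@,,
,@,@,
@@,,,
,@,,,
[5] @@,@@
,@@,,
@,@@,
@,,,,
,@,,,
[6] @@@@@
,,,@,
@,,@,
@,,,,
,@,,,
[7] @@@@@
,,,@@
@,,,@
@,,,@
,@,,,
[8] @@@@@
,,,@@
@,,,@
@,,@@
,@@@@
[9] @@@@@
,,,@@
@,,,@
@,,,@
,@,,,
[10] @@@@@
,,,@@
,,,,@
,@,,@
@@,,,
[11] @@@@@
,,,@@
,,,,@
,@@,@
@,@@,
[12] @@@@@
,,,@@
,,,,@
,@@@@
@,,,@
[13] @@@@@
,,,@@
,,,@@
,@,,,
@,,@@
[14] @@@,@
,,@,,
,,,,@
,@,,,
@,,@@

0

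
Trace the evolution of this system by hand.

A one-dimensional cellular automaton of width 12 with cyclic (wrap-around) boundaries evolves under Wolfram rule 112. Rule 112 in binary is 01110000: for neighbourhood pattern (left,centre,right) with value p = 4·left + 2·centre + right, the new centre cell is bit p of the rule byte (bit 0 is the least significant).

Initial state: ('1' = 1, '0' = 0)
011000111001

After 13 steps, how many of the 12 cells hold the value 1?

step 0: 011000111001
step 1: 101100001100
step 2: 010110000110
step 3: 001011000011
step 4: 100101100001
step 5: 110010110000
step 6: 011001011000
step 7: 001100101100
step 8: 000110010110
step 9: 000011001011
step 10: 100001100101
step 11: 110000110010
step 12: 011000011001
step 13: 101100001100

5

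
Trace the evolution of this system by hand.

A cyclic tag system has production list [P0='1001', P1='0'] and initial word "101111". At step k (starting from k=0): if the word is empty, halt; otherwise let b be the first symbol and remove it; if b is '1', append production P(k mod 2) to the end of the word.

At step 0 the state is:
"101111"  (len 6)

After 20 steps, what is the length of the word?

k=0  "101111"  (len 6)
k=1  "011111001"  (len 9)
k=2  "11111001"  (len 8)
k=3  "11110011001"  (len 11)
k=4  "11100110010"  (len 11)
k=5  "11001100101001"  (len 14)
k=6  "10011001010010"  (len 14)
k=7  "00110010100101001"  (len 17)
k=8  "0110010100101001"  (len 16)
k=9  "110010100101001"  (len 15)
k=10  "100101001010010"  (len 15)
k=11  "001010010100101001"  (len 18)
k=12  "01010010100101001"  (len 17)
k=13  "1010010100101001"  (len 16)
k=14  "0100101001010010"  (len 16)
k=15  "100101001010010"  (len 15)
k=16  "001010010100100"  (len 15)
k=17  "01010010100100"  (len 14)
k=18  "1010010100100"  (len 13)
k=19  "0100101001001001"  (len 16)
k=20  "100101001001001"  (len 15)

15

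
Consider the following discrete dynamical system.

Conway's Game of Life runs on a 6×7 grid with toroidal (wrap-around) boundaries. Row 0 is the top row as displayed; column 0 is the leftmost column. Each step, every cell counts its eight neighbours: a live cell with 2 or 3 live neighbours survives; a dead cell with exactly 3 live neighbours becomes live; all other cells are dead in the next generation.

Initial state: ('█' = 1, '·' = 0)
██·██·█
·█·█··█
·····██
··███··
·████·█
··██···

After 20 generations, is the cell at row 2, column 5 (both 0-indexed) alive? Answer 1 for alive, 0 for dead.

t=0: ██·██·█
·█·█··█
·····██
··███··
·████·█
··██···
t=1: ·█··███
·█·█···
█····██
██····█
·█···█·
······█
t=2: ··█·███
·██····
··█··█·
·█·····
·█···█·
····█·█
t=3: ███·█·█
·██·█·█
··█····
·██····
█····█·
█··██·█
t=4: ····█··
······█
█······
·██····
█·████·
··███··
t=5: ····██·
·······
██·····
█·█·█·█
·····█·
·██····
t=6: ·······
·······
██····█
█····██
█·██·██
····██·
t=7: ·······
█······
·█···█·
··█·█··
██·█···
···███·
t=8: ····█··
·······
·█·····
█·███··
·█···█·
··███··
t=9: ····█··
·······
·███···
█·███··
·█···█·
··████·
t=10: ····██·
··██···
·█··█··
█···█··
·█···██
··██·█·
t=11: ·····█·
··██·█·
·██·█··
██··█·█
████·██
··██···
t=12: ·······
·███·█·
····█·█
····█··
·····█·
█··█·█·
t=13: ·█·█··█
··████·
··█·█··
····█··
·····██
····█·█
t=14: █·····█
·█···█·
··█····
···██··
····█·█
····█·█
t=15: █·····█
██····█
··███··
···███·
····█··
······█
t=16: ·█···█·
·███·██
███···█
··█··█·
···██··
█····██
t=17: ·█·····
···███·
····█··
█·█·███
···██··
█····██
t=18: █······
···███·
·······
······█
·█·█···
█···███
t=19: █··█···
····█··
····██·
·······
····█··
██··███
t=20: ██·█···
···███·
····██·
····██·
█···█·█
██·████

1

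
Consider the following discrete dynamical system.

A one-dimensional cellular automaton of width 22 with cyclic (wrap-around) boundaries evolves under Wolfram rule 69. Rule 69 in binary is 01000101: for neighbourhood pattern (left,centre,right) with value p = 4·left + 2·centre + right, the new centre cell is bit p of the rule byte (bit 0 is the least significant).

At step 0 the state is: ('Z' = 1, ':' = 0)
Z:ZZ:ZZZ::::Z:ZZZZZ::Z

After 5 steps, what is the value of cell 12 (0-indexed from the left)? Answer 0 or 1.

gen 0: Z:ZZ:ZZZ::::Z:ZZZZZ::Z
gen 1: Z::Z:::Z:ZZ:Z:::::Z:::
gen 2: Z::Z:Z:Z::Z:Z:ZZZ:Z:Z:
gen 3: Z::Z:Z:Z::Z:Z:::Z:Z:Z:
gen 4: Z::Z:Z:Z::Z:Z:Z:Z:Z:Z:
gen 5: Z::Z:Z:Z::Z:Z:Z:Z:Z:Z:

1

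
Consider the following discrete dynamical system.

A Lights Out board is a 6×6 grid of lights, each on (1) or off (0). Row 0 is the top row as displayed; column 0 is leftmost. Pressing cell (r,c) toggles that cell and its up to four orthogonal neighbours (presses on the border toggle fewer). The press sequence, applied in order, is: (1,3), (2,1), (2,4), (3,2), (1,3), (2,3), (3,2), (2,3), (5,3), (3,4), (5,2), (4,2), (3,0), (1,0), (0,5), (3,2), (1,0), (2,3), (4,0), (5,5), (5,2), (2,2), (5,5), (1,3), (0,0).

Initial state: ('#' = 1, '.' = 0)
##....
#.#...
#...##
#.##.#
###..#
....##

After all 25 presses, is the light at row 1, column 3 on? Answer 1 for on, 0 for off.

0

0) ##....
#.#...
#...##
#.##.#
###..#
....##
1) ##.#..
#..##.
#..###
#.##.#
###..#
....##
2) ##.#..
##.##.
.#####
####.#
###..#
....##
3) ##.#..
##.#..
.##...
######
###..#
....##
4) ##.#..
##.#..
.#....
#...##
##...#
....##
5) ##....
###.#.
.#.#..
#...##
##...#
....##
6) ##....
#####.
.##.#.
#..###
##...#
....##
7) ##....
#####.
.#..#.
###.##
###..#
....##
8) ##....
###.#.
.###..
######
###..#
....##
9) ##....
###.#.
.###..
######
####.#
..##.#
10) ##....
###.#.
.####.
###...
######
..##.#
11) ##....
###.#.
.####.
###...
##.###
.#...#
12) ##....
###.#.
.####.
##....
#.#.##
.##..#
13) ##....
###.#.
#####.
......
..#.##
.##..#
14) .#....
..#.#.
.####.
......
..#.##
.##..#
15) .#..##
..#.##
.####.
......
..#.##
.##..#
16) .#..##
..#.##
.#.##.
.###..
....##
.##..#
17) ##..##
###.##
##.##.
.###..
....##
.##..#
18) ##..##
######
###...
.##...
....##
.##..#
19) ##..##
######
###...
###...
##..##
###..#
20) ##..##
######
###...
###...
##..#.
###.#.
21) ##..##
######
###...
###...
###.#.
#..##.
22) ##..##
##.###
#..#..
##....
###.#.
#..##.
23) ##..##
##.###
#..#..
##....
###.##
#..#.#
24) ##.###
###..#
#.....
##....
###.##
#..#.#
25) ...###
.##..#
#.....
##....
###.##
#..#.#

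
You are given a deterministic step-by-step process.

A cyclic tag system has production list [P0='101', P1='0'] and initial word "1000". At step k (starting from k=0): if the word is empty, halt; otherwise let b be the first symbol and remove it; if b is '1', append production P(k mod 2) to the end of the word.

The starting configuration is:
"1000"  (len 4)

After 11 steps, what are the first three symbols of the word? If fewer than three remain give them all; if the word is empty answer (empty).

step 0: "1000"  (len 4)
step 1: "000101"  (len 6)
step 2: "00101"  (len 5)
step 3: "0101"  (len 4)
step 4: "101"  (len 3)
step 5: "01101"  (len 5)
step 6: "1101"  (len 4)
step 7: "101101"  (len 6)
step 8: "011010"  (len 6)
step 9: "11010"  (len 5)
step 10: "10100"  (len 5)
step 11: "0100101"  (len 7)

010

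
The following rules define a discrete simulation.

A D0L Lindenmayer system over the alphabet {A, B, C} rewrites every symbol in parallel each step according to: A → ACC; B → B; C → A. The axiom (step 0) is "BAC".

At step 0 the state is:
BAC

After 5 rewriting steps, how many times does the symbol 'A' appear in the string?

0) BAC
1) BACCA
2) BACCAAACC
3) BACCAAACCACCACCAA
4) BACCAAACCACCACCAAACCAAACCAAACCACC
5) BACCAAACCACCACCAAACCAAACCAAACCACCACCAAACCACCACCAAACCACCACCAAACCAA

32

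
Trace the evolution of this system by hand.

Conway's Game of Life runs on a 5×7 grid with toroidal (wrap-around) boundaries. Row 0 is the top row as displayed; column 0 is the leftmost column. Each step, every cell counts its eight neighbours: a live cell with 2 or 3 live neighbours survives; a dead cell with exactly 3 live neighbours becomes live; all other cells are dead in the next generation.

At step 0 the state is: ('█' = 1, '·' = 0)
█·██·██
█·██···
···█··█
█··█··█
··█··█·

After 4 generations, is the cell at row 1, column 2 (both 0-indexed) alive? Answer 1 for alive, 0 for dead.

1

t=0: █·██·██
█·██···
···█··█
█··█··█
··█··█·
t=1: █····█·
█····█·
·█·██·█
█·█████
··█··█·
t=2: ·█··██·
██···█·
·█·····
█······
█·█····
t=3: ··█·██·
███·███
·█····█
█······
█·····█
t=4: ··█·█··
··█·█··
··█····
·█·····
██···██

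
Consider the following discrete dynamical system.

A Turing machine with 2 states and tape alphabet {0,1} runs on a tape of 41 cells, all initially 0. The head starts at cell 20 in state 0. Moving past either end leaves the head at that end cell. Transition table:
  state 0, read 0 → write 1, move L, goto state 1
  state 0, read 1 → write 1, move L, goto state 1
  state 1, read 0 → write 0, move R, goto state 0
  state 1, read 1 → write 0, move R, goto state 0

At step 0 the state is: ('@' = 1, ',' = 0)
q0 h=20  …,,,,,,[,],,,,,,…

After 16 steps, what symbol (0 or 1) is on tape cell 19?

k=0  q0 h=20  …,,,,,,[,],,,,,,…
k=1  q1 h=19  …,,,,,,[,]@,,,,,…
k=2  q0 h=20  …,,,,,,[@],,,,,,…
k=3  q1 h=19  …,,,,,,[,]@,,,,,…
k=4  q0 h=20  …,,,,,,[@],,,,,,…
k=5  q1 h=19  …,,,,,,[,]@,,,,,…
k=6  q0 h=20  …,,,,,,[@],,,,,,…
k=7  q1 h=19  …,,,,,,[,]@,,,,,…
k=8  q0 h=20  …,,,,,,[@],,,,,,…
k=9  q1 h=19  …,,,,,,[,]@,,,,,…
k=10  q0 h=20  …,,,,,,[@],,,,,,…
k=11  q1 h=19  …,,,,,,[,]@,,,,,…
k=12  q0 h=20  …,,,,,,[@],,,,,,…
k=13  q1 h=19  …,,,,,,[,]@,,,,,…
k=14  q0 h=20  …,,,,,,[@],,,,,,…
k=15  q1 h=19  …,,,,,,[,]@,,,,,…
k=16  q0 h=20  …,,,,,,[@],,,,,,…

0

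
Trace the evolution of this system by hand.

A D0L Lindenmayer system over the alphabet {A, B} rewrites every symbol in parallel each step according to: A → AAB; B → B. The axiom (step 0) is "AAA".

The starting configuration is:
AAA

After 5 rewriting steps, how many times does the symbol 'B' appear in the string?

step 0: AAA
step 1: AABAABAAB
step 2: AABAABBAABAABBAABAABB
step 3: AABAABBAABAABBBAABAABBAABAABBBAABAABBAABAABBB
step 4: AABAABBAABAABBBAABAABBAABAABBBBAABAABBAABAABBBAABAABBAABAABBBBAABAABBAABAABBBAABAABBAABAABBBB
step 5: AABAABBAABAABBBAABAABBAABAABBBBAABAABBAABAABBBAABAABBAABAA…BBAABAABBBAABAABBAABAABBBBAABAABBAABAABBBAABAABBAABAABBBBB  (len 189)

93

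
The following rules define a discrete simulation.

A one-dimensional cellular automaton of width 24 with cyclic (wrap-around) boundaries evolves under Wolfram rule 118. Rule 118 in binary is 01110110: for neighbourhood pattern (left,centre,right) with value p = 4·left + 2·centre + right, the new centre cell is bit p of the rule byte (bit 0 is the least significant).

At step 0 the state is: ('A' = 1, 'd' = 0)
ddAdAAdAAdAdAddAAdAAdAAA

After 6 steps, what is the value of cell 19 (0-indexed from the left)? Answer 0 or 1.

[0] ddAdAAdAAdAdAddAAdAAdAAA
[1] AAAAdAAdAAAAAAAdAAdAAddA
[2] dddAAdAAddddddAAdAAdAAAd
[3] ddAdAAdAAddddAdAAdAAddAA
[4] AAAAdAAdAAddAAAdAAdAAAdA
[5] dddAAdAAdAAAddAAdAAddAAd
[6] ddAdAAdAAddAAAdAAdAAAdAA

1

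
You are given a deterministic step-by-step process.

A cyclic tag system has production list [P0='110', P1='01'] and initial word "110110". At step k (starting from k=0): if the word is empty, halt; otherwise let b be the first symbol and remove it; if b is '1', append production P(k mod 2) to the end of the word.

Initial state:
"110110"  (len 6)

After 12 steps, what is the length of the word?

t=0: "110110"  (len 6)
t=1: "10110110"  (len 8)
t=2: "011011001"  (len 9)
t=3: "11011001"  (len 8)
t=4: "101100101"  (len 9)
t=5: "01100101110"  (len 11)
t=6: "1100101110"  (len 10)
t=7: "100101110110"  (len 12)
t=8: "0010111011001"  (len 13)
t=9: "010111011001"  (len 12)
t=10: "10111011001"  (len 11)
t=11: "0111011001110"  (len 13)
t=12: "111011001110"  (len 12)

12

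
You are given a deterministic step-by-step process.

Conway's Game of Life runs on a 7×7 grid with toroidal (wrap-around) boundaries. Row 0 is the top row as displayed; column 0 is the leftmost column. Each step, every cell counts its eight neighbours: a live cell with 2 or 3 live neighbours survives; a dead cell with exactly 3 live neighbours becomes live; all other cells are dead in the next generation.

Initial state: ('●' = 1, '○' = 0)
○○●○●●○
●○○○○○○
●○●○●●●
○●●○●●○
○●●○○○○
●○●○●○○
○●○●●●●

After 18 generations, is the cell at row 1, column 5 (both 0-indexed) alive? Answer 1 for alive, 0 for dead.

1

0) ○○●○●●○
●○○○○○○
●○●○●●●
○●●○●●○
○●●○○○○
●○●○●○○
○●○●●●●
1) ●●●○○○○
●○○○○○○
●○●○●○○
○○○○●○○
●○○○●●○
●○○○●○●
●●○○○○●
2) ○○●○○○○
●○●●○○●
○●○●○○○
○●○○●○●
●○○●●○○
○○○○●○○
○○●○○●○
3) ○○●○○○●
●○○●○○○
○●○●●●●
○●○○●●○
●○○●●○○
○○○○●●○
○○○●○○○
4) ○○●●○○○
●●○●○○○
○●○●○○●
○●○○○○○
○○○●○○●
○○○○○●○
○○○●●●○
5) ○●○○○○○
●●○●●○○
○●○○○○○
○○○○○○○
○○○○○○○
○○○●○●●
○○●●○●○
6) ●●○○○○○
●●○○○○○
●●●○○○○
○○○○○○○
○○○○○○○
○○●●○●●
○○●●○●●
7) ○○○○○○○
○○○○○○●
●○●○○○○
○●○○○○○
○○○○○○○
○○●●○●●
○○○●○●○
8) ○○○○○○○
○○○○○○○
●●○○○○○
○●○○○○○
○○●○○○○
○○●●○●●
○○●●○●●
9) ○○○○○○○
○○○○○○○
●●○○○○○
●●●○○○○
○●●●○○○
○●○○○●●
○○●●○●●
10) ○○○○○○○
○○○○○○○
●○●○○○○
○○○●○○○
○○○●○○●
○●○○○●●
●○●○●●●
11) ○○○○○●●
○○○○○○○
○○○○○○○
○○●●○○○
●○●○●●●
○●●●○○○
●●○○●○○
12) ●○○○○●●
○○○○○○○
○○○○○○○
○●●●●●●
●○○○●●●
○○○○○○○
●●○●●●●
13) ○●○○○○○
○○○○○○●
○○●●●●○
○●●●○○○
●●●○○○○
○●○●○○○
○●○○●○○
14) ●○○○○○○
○○●●●●○
○●○○●●○
●○○○○○○
●○○○○○○
○○○●○○○
●●○○○○○
15) ●○●●●○●
○●●●○●●
○●●○○●●
●●○○○○●
○○○○○○○
●●○○○○○
●●○○○○○
16) ○○○○●○○
○○○○○○○
○○○●●○○
○●●○○●●
○○○○○○●
●●○○○○○
○○○●○○○
17) ○○○○○○○
○○○●●○○
○○●●●●○
●○●●●●●
○○●○○●●
●○○○○○○
○○○○○○○
18) ○○○○○○○
○○●○○●○
○●○○○○○
●○○○○○○
○○●○○○○
○○○○○○●
○○○○○○○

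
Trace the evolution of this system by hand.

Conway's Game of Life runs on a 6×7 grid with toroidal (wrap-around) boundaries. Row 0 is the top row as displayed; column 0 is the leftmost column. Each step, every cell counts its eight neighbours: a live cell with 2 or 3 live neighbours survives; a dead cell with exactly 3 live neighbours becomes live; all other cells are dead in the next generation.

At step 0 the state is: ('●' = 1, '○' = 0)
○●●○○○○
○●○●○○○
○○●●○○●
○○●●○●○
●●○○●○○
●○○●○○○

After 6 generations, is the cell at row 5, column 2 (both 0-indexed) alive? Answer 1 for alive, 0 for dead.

1

gen 0: ○●●○○○○
○●○●○○○
○○●●○○●
○○●●○●○
●●○○●○○
●○○●○○○
gen 1: ●●○●○○○
●●○●○○○
○●○○○○○
●○○○○●●
●●○○●○●
●○○●○○○
gen 2: ○○○●●○●
○○○○○○○
○●●○○○○
○○○○○●○
○●○○●○○
○○○●●○○
gen 3: ○○○●●●○
○○●●○○○
○○○○○○○
○●●○○○○
○○○●●●○
○○●○○○○
gen 4: ○○○○●○○
○○●●○○○
○●○●○○○
○○●●●○○
○●○●●○○
○○●○○○○
gen 5: ○○●○○○○
○○●●●○○
○●○○○○○
○●○○○○○
○●○○●○○
○○●○●○○
gen 6: ○●●○●○○
○●●●○○○
○●○●○○○
●●●○○○○
○●●●○○○
○●●○○○○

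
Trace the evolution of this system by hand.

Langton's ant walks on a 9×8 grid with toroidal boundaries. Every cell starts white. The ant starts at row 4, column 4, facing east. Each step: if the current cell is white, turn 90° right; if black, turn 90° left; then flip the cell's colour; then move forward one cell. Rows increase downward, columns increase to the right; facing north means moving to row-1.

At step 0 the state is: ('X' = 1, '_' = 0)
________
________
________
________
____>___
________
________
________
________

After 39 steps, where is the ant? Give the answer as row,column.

4,1

step 0: ________
________
________
________
____>___
________
________
________
________
step 1: ________
________
________
________
____X___
____v___
________
________
________
step 2: ________
________
________
________
____X___
___<X___
________
________
________
step 3: ________
________
________
________
___^X___
___XX___
________
________
________
step 4: ________
________
________
________
___X>___
___XX___
________
________
________
step 5: ________
________
________
____^___
___X____
___XX___
________
________
________
step 6: ________
________
________
____X>__
___X____
___XX___
________
________
________
step 7: ________
________
________
____XX__
___X_v__
___XX___
________
________
________
step 8: ________
________
________
____XX__
___X<X__
___XX___
________
________
________
step 9: ________
________
________
____^X__
___XXX__
___XX___
________
________
________
step 10: ________
________
________
___<_X__
___XXX__
___XX___
________
________
________
step 11: ________
________
___^____
___X_X__
___XXX__
___XX___
________
________
________
step 12: ________
________
___X>___
___X_X__
___XXX__
___XX___
________
________
________
step 13: ________
________
___XX___
___XvX__
___XXX__
___XX___
________
________
________
step 14: ________
________
___XX___
___<XX__
___XXX__
___XX___
________
________
________
step 15: ________
________
___XX___
____XX__
___vXX__
___XX___
________
________
________
step 16: ________
________
___XX___
____XX__
____>X__
___XX___
________
________
________
step 17: ________
________
___XX___
____^X__
_____X__
___XX___
________
________
________
step 18: ________
________
___XX___
___<_X__
_____X__
___XX___
________
________
________
step 19: ________
________
___^X___
___X_X__
_____X__
___XX___
________
________
________
step 20: ________
________
__<_X___
___X_X__
_____X__
___XX___
________
________
________
step 21: ________
__^_____
__X_X___
___X_X__
_____X__
___XX___
________
________
________
step 22: ________
__X>____
__X_X___
___X_X__
_____X__
___XX___
________
________
________
step 23: ________
__XX____
__XvX___
___X_X__
_____X__
___XX___
________
________
________
step 24: ________
__XX____
__<XX___
___X_X__
_____X__
___XX___
________
________
________
step 25: ________
__XX____
___XX___
__vX_X__
_____X__
___XX___
________
________
________
step 26: ________
__XX____
___XX___
_<XX_X__
_____X__
___XX___
________
________
________
step 27: ________
__XX____
_^_XX___
_XXX_X__
_____X__
___XX___
________
________
________
step 28: ________
__XX____
_X>XX___
_XXX_X__
_____X__
___XX___
________
________
________
step 29: ________
__XX____
_XXXX___
_XvX_X__
_____X__
___XX___
________
________
________
step 30: ________
__XX____
_XXXX___
_X_>_X__
_____X__
___XX___
________
________
________
step 31: ________
__XX____
_XX^X___
_X___X__
_____X__
___XX___
________
________
________
step 32: ________
__XX____
_X<_X___
_X___X__
_____X__
___XX___
________
________
________
step 33: ________
__XX____
_X__X___
_Xv__X__
_____X__
___XX___
________
________
________
step 34: ________
__XX____
_X__X___
_<X__X__
_____X__
___XX___
________
________
________
step 35: ________
__XX____
_X__X___
__X__X__
_v___X__
___XX___
________
________
________
step 36: ________
__XX____
_X__X___
__X__X__
<X___X__
___XX___
________
________
________
step 37: ________
__XX____
_X__X___
^_X__X__
XX___X__
___XX___
________
________
________
step 38: ________
__XX____
_X__X___
X>X__X__
XX___X__
___XX___
________
________
________
step 39: ________
__XX____
_X__X___
XXX__X__
Xv___X__
___XX___
________
________
________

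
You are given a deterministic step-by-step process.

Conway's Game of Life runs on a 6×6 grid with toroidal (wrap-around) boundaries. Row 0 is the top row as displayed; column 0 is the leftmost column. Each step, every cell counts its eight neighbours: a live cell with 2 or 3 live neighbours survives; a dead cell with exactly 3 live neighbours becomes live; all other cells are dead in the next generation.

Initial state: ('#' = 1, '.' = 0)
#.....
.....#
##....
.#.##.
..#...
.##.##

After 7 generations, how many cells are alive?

7

0) #.....
.....#
##....
.#.##.
..#...
.##.##
1) ##..#.
.#...#
###.##
##.#..
#....#
####.#
2) ...##.
...#..
...##.
...#..
...#..
..##..
3) ....#.
..#...
..###.
..##..
...##.
..#...
4) ...#..
..#.#.
.#..#.
......
....#.
....#.
5) ...##.
..#.#.
...#..
......
......
...##.
6) ..#..#
..#.#.
...#..
......
......
...##.
7) ..#..#
..#.#.
...#..
......
......
...##.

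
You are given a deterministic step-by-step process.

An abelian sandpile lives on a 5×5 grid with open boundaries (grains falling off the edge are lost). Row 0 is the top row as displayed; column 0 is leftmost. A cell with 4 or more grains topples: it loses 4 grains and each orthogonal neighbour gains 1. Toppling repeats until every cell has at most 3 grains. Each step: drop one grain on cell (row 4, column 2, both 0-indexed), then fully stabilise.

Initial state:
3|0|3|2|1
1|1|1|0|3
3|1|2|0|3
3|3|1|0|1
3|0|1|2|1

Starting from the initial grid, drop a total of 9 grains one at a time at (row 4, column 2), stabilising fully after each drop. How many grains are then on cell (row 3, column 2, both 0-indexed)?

t=0: 3|0|3|2|1
1|1|1|0|3
3|1|2|0|3
3|3|1|0|1
3|0|1|2|1
t=1: 3|0|3|2|1
1|1|1|0|3
3|1|2|0|3
3|3|1|0|1
3|0|2|2|1
t=2: 3|0|3|2|1
1|1|1|0|3
3|1|2|0|3
3|3|1|0|1
3|0|3|2|1
t=3: 3|0|3|2|1
1|1|1|0|3
3|1|2|0|3
3|3|2|0|1
3|1|0|3|1
t=4: 3|0|3|2|1
1|1|1|0|3
3|1|2|0|3
3|3|2|0|1
3|1|1|3|1
t=5: 3|0|3|2|1
1|1|1|0|3
3|1|2|0|3
3|3|2|0|1
3|1|2|3|1
t=6: 3|0|3|2|1
1|1|1|0|3
3|1|2|0|3
3|3|2|0|1
3|1|3|3|1
t=7: 3|0|3|2|1
1|1|1|0|3
3|1|2|0|3
3|3|3|1|1
3|2|1|0|2
t=8: 3|0|3|2|1
1|1|1|0|3
3|1|2|0|3
3|3|3|1|1
3|2|2|0|2
t=9: 3|0|3|2|1
1|1|1|0|3
3|1|2|0|3
3|3|3|1|1
3|2|3|0|2

3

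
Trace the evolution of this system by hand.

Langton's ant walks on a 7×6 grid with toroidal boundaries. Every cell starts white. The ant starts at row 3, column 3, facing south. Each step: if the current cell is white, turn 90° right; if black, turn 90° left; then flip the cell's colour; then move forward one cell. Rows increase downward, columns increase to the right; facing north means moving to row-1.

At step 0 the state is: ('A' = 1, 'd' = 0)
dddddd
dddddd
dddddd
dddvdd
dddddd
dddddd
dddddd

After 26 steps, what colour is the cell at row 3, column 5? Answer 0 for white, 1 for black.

gen 0: dddddd
dddddd
dddddd
dddvdd
dddddd
dddddd
dddddd
gen 1: dddddd
dddddd
dddddd
dd<Add
dddddd
dddddd
dddddd
gen 2: dddddd
dddddd
dd^ddd
ddAAdd
dddddd
dddddd
dddddd
gen 3: dddddd
dddddd
ddA>dd
ddAAdd
dddddd
dddddd
dddddd
gen 4: dddddd
dddddd
ddAAdd
ddAvdd
dddddd
dddddd
dddddd
gen 5: dddddd
dddddd
ddAAdd
ddAd>d
dddddd
dddddd
dddddd
gen 6: dddddd
dddddd
ddAAdd
ddAdAd
ddddvd
dddddd
dddddd
gen 7: dddddd
dddddd
ddAAdd
ddAdAd
ddd<Ad
dddddd
dddddd
gen 8: dddddd
dddddd
ddAAdd
ddA^Ad
dddAAd
dddddd
dddddd
gen 9: dddddd
dddddd
ddAAdd
ddAA>d
dddAAd
dddddd
dddddd
gen 10: dddddd
dddddd
ddAA^d
ddAAdd
dddAAd
dddddd
dddddd
gen 11: dddddd
dddddd
ddAAA>
ddAAdd
dddAAd
dddddd
dddddd
gen 12: dddddd
dddddd
ddAAAA
ddAAdv
dddAAd
dddddd
dddddd
gen 13: dddddd
dddddd
ddAAAA
ddAA<A
dddAAd
dddddd
dddddd
gen 14: dddddd
dddddd
ddAA^A
ddAAAA
dddAAd
dddddd
dddddd
gen 15: dddddd
dddddd
ddA<dA
ddAAAA
dddAAd
dddddd
dddddd
gen 16: dddddd
dddddd
ddAddA
ddAvAA
dddAAd
dddddd
dddddd
gen 17: dddddd
dddddd
ddAddA
ddAd>A
dddAAd
dddddd
dddddd
gen 18: dddddd
dddddd
ddAd^A
ddAddA
dddAAd
dddddd
dddddd
gen 19: dddddd
dddddd
ddAdA>
ddAddA
dddAAd
dddddd
dddddd
gen 20: dddddd
ddddd^
ddAdAd
ddAddA
dddAAd
dddddd
dddddd
gen 21: dddddd
>ddddA
ddAdAd
ddAddA
dddAAd
dddddd
dddddd
gen 22: dddddd
AddddA
vdAdAd
ddAddA
dddAAd
dddddd
dddddd
gen 23: dddddd
AddddA
AdAdA<
ddAddA
dddAAd
dddddd
dddddd
gen 24: dddddd
Adddd^
AdAdAA
ddAddA
dddAAd
dddddd
dddddd
gen 25: dddddd
Addd<d
AdAdAA
ddAddA
dddAAd
dddddd
dddddd
gen 26: dddd^d
AdddAd
AdAdAA
ddAddA
dddAAd
dddddd
dddddd

1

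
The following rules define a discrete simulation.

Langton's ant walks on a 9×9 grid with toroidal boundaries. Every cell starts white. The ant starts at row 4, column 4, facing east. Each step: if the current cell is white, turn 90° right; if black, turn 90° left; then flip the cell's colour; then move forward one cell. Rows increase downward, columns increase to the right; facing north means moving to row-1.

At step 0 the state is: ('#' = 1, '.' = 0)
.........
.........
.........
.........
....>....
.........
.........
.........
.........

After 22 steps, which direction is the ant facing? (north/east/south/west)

gen 0: .........
.........
.........
.........
....>....
.........
.........
.........
.........
gen 1: .........
.........
.........
.........
....#....
....v....
.........
.........
.........
gen 2: .........
.........
.........
.........
....#....
...<#....
.........
.........
.........
gen 3: .........
.........
.........
.........
...^#....
...##....
.........
.........
.........
gen 4: .........
.........
.........
.........
...#>....
...##....
.........
.........
.........
gen 5: .........
.........
.........
....^....
...#.....
...##....
.........
.........
.........
gen 6: .........
.........
.........
....#>...
...#.....
...##....
.........
.........
.........
gen 7: .........
.........
.........
....##...
...#.v...
...##....
.........
.........
.........
gen 8: .........
.........
.........
....##...
...#<#...
...##....
.........
.........
.........
gen 9: .........
.........
.........
....^#...
...###...
...##....
.........
.........
.........
gen 10: .........
.........
.........
...<.#...
...###...
...##....
.........
.........
.........
gen 11: .........
.........
...^.....
...#.#...
...###...
...##....
.........
.........
.........
gen 12: .........
.........
...#>....
...#.#...
...###...
...##....
.........
.........
.........
gen 13: .........
.........
...##....
...#v#...
...###...
...##....
.........
.........
.........
gen 14: .........
.........
...##....
...<##...
...###...
...##....
.........
.........
.........
gen 15: .........
.........
...##....
....##...
...v##...
...##....
.........
.........
.........
gen 16: .........
.........
...##....
....##...
....>#...
...##....
.........
.........
.........
gen 17: .........
.........
...##....
....^#...
.....#...
...##....
.........
.........
.........
gen 18: .........
.........
...##....
...<.#...
.....#...
...##....
.........
.........
.........
gen 19: .........
.........
...^#....
...#.#...
.....#...
...##....
.........
.........
.........
gen 20: .........
.........
..<.#....
...#.#...
.....#...
...##....
.........
.........
.........
gen 21: .........
..^......
..#.#....
...#.#...
.....#...
...##....
.........
.........
.........
gen 22: .........
..#>.....
..#.#....
...#.#...
.....#...
...##....
.........
.........
.........

east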